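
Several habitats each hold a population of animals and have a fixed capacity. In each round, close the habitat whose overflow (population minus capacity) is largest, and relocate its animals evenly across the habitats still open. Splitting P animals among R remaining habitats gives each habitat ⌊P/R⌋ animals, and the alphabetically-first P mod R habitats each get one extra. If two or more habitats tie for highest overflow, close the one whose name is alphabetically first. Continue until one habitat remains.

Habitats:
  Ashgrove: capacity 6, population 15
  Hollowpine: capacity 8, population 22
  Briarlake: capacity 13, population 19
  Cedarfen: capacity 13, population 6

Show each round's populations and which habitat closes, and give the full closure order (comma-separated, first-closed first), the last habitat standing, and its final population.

Round 1: Ashgrove=15 Briarlake=19 Cedarfen=6 Hollowpine=22 → close Hollowpine (overflow 14)
  22÷3 = 7 each, +1 to first 1
Round 2: Ashgrove=23 Briarlake=26 Cedarfen=13 → close Ashgrove (overflow 17)
  23÷2 = 11 each, +1 to first 1
Round 3: Briarlake=38 Cedarfen=24 → close Briarlake (overflow 25)
  38÷1 = 38 each, +1 to first 0

Closure order: Hollowpine, Ashgrove, Briarlake
Last habitat: Cedarfen with 62 animals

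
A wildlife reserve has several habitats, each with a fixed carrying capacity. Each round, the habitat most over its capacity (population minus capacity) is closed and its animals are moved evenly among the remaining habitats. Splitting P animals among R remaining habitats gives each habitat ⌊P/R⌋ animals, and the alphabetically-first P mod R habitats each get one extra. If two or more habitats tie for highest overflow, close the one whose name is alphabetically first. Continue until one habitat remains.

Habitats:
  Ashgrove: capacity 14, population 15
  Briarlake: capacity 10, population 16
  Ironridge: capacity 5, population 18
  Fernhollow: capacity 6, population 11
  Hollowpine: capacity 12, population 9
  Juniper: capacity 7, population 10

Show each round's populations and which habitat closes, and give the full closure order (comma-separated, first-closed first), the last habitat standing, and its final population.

Closure order: Ironridge, Briarlake, Fernhollow, Ashgrove, Juniper
Last habitat: Hollowpine with 79 animals

Round 1: Ashgrove=15 Briarlake=16 Fernhollow=11 Hollowpine=9 Ironridge=18 Juniper=10 → close Ironridge (overflow 13)
  18÷5 = 3 each, +1 to first 3
Round 2: Ashgrove=19 Briarlake=20 Fernhollow=15 Hollowpine=12 Juniper=13 → close Briarlake (overflow 10)
  20÷4 = 5 each, +1 to first 0
Round 3: Ashgrove=24 Fernhollow=20 Hollowpine=17 Juniper=18 → close Fernhollow (overflow 14)
  20÷3 = 6 each, +1 to first 2
Round 4: Ashgrove=31 Hollowpine=24 Juniper=24 → close Ashgrove (overflow 17)
  31÷2 = 15 each, +1 to first 1
Round 5: Hollowpine=40 Juniper=39 → close Juniper (overflow 32)
  39÷1 = 39 each, +1 to first 0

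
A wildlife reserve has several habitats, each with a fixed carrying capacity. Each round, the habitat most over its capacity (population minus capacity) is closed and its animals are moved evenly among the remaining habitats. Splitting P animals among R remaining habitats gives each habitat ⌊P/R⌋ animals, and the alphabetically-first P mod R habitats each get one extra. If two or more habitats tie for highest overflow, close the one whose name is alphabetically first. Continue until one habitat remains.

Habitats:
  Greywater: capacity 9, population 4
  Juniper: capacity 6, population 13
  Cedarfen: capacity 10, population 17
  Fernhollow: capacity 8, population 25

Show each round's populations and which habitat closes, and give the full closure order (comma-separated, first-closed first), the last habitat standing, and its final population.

Closure order: Fernhollow, Cedarfen, Juniper
Last habitat: Greywater with 59 animals

Round 1: Cedarfen=17 Fernhollow=25 Greywater=4 Juniper=13 → close Fernhollow (overflow 17)
  25÷3 = 8 each, +1 to first 1
Round 2: Cedarfen=26 Greywater=12 Juniper=21 → close Cedarfen (overflow 16)
  26÷2 = 13 each, +1 to first 0
Round 3: Greywater=25 Juniper=34 → close Juniper (overflow 28)
  34÷1 = 34 each, +1 to first 0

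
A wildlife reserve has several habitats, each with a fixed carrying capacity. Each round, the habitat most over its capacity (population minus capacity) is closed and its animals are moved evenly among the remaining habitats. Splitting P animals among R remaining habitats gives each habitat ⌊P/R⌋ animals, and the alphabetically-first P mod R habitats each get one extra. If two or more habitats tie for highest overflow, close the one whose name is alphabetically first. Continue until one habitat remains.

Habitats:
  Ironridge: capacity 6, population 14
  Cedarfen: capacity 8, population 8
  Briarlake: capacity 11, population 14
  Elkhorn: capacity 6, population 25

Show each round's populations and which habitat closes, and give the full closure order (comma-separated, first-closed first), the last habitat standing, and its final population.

Closure order: Elkhorn, Ironridge, Briarlake
Last habitat: Cedarfen with 61 animals

Round 1: Briarlake=14 Cedarfen=8 Elkhorn=25 Ironridge=14 → close Elkhorn (overflow 19)
  25÷3 = 8 each, +1 to first 1
Round 2: Briarlake=23 Cedarfen=16 Ironridge=22 → close Ironridge (overflow 16)
  22÷2 = 11 each, +1 to first 0
Round 3: Briarlake=34 Cedarfen=27 → close Briarlake (overflow 23)
  34÷1 = 34 each, +1 to first 0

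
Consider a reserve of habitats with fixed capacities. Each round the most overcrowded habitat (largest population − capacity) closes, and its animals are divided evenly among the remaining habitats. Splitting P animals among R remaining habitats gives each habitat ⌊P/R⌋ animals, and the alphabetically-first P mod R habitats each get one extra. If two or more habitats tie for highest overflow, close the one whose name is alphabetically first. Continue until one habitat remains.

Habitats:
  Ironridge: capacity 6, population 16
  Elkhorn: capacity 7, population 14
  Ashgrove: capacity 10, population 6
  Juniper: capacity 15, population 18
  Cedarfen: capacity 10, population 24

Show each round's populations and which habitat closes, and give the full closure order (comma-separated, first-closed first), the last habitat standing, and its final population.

Round 1: Ashgrove=6 Cedarfen=24 Elkhorn=14 Ironridge=16 Juniper=18 → close Cedarfen (overflow 14)
  24÷4 = 6 each, +1 to first 0
Round 2: Ashgrove=12 Elkhorn=20 Ironridge=22 Juniper=24 → close Ironridge (overflow 16)
  22÷3 = 7 each, +1 to first 1
Round 3: Ashgrove=20 Elkhorn=27 Juniper=31 → close Elkhorn (overflow 20)
  27÷2 = 13 each, +1 to first 1
Round 4: Ashgrove=34 Juniper=44 → close Juniper (overflow 29)
  44÷1 = 44 each, +1 to first 0

Closure order: Cedarfen, Ironridge, Elkhorn, Juniper
Last habitat: Ashgrove with 78 animals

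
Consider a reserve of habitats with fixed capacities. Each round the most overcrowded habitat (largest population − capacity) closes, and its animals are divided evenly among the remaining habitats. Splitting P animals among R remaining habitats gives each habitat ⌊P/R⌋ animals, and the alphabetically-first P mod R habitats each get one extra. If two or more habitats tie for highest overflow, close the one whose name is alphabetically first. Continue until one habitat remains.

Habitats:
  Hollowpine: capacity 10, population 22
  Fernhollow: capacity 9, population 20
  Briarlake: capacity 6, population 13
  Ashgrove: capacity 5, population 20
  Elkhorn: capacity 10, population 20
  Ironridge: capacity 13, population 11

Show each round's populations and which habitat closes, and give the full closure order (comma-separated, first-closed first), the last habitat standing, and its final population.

Closure order: Ashgrove, Hollowpine, Elkhorn, Fernhollow, Briarlake
Last habitat: Ironridge with 106 animals

Round 1: Ashgrove=20 Briarlake=13 Elkhorn=20 Fernhollow=20 Hollowpine=22 Ironridge=11 → close Ashgrove (overflow 15)
  20÷5 = 4 each, +1 to first 0
Round 2: Briarlake=17 Elkhorn=24 Fernhollow=24 Hollowpine=26 Ironridge=15 → close Hollowpine (overflow 16)
  26÷4 = 6 each, +1 to first 2
Round 3: Briarlake=24 Elkhorn=31 Fernhollow=30 Ironridge=21 → close Elkhorn (overflow 21)
  31÷3 = 10 each, +1 to first 1
Round 4: Briarlake=35 Fernhollow=40 Ironridge=31 → close Fernhollow (overflow 31)
  40÷2 = 20 each, +1 to first 0
Round 5: Briarlake=55 Ironridge=51 → close Briarlake (overflow 49)
  55÷1 = 55 each, +1 to first 0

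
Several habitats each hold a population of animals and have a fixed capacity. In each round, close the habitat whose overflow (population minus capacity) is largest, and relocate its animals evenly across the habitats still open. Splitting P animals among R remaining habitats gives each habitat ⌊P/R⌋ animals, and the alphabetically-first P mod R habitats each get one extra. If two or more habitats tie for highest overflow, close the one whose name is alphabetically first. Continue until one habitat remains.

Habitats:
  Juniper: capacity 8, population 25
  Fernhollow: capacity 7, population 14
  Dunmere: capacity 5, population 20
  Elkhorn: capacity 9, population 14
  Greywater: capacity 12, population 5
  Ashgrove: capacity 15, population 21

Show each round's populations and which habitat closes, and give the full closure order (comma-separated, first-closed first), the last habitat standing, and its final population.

Closure order: Juniper, Dunmere, Ashgrove, Fernhollow, Elkhorn
Last habitat: Greywater with 99 animals

Round 1: Ashgrove=21 Dunmere=20 Elkhorn=14 Fernhollow=14 Greywater=5 Juniper=25 → close Juniper (overflow 17)
  25÷5 = 5 each, +1 to first 0
Round 2: Ashgrove=26 Dunmere=25 Elkhorn=19 Fernhollow=19 Greywater=10 → close Dunmere (overflow 20)
  25÷4 = 6 each, +1 to first 1
Round 3: Ashgrove=33 Elkhorn=25 Fernhollow=25 Greywater=16 → close Ashgrove (overflow 18)
  33÷3 = 11 each, +1 to first 0
Round 4: Elkhorn=36 Fernhollow=36 Greywater=27 → close Fernhollow (overflow 29)
  36÷2 = 18 each, +1 to first 0
Round 5: Elkhorn=54 Greywater=45 → close Elkhorn (overflow 45)
  54÷1 = 54 each, +1 to first 0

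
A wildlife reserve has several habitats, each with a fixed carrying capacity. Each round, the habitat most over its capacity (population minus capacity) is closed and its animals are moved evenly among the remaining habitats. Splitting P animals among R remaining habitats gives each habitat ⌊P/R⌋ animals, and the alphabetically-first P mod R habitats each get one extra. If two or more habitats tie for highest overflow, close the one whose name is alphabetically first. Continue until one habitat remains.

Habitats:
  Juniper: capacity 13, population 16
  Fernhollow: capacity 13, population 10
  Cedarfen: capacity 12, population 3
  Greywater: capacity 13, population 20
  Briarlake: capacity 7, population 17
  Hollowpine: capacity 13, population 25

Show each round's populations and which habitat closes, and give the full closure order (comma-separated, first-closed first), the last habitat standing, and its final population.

Closure order: Hollowpine, Briarlake, Greywater, Juniper, Fernhollow
Last habitat: Cedarfen with 91 animals

Round 1: Briarlake=17 Cedarfen=3 Fernhollow=10 Greywater=20 Hollowpine=25 Juniper=16 → close Hollowpine (overflow 12)
  25÷5 = 5 each, +1 to first 0
Round 2: Briarlake=22 Cedarfen=8 Fernhollow=15 Greywater=25 Juniper=21 → close Briarlake (overflow 15)
  22÷4 = 5 each, +1 to first 2
Round 3: Cedarfen=14 Fernhollow=21 Greywater=30 Juniper=26 → close Greywater (overflow 17)
  30÷3 = 10 each, +1 to first 0
Round 4: Cedarfen=24 Fernhollow=31 Juniper=36 → close Juniper (overflow 23)
  36÷2 = 18 each, +1 to first 0
Round 5: Cedarfen=42 Fernhollow=49 → close Fernhollow (overflow 36)
  49÷1 = 49 each, +1 to first 0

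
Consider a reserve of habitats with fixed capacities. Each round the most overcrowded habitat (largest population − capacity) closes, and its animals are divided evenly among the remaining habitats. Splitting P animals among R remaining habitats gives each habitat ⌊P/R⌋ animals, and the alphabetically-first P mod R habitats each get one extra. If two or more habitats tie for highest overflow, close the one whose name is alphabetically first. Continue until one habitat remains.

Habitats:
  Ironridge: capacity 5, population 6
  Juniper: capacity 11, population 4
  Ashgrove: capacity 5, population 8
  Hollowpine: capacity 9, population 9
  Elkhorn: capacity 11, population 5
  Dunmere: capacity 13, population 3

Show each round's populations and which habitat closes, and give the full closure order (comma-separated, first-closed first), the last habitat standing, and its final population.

Closure order: Ashgrove, Hollowpine, Ironridge, Elkhorn, Dunmere
Last habitat: Juniper with 35 animals

Round 1: Ashgrove=8 Dunmere=3 Elkhorn=5 Hollowpine=9 Ironridge=6 Juniper=4 → close Ashgrove (overflow 3)
  8÷5 = 1 each, +1 to first 3
Round 2: Dunmere=5 Elkhorn=7 Hollowpine=11 Ironridge=7 Juniper=5 → close Hollowpine (overflow 2)
  11÷4 = 2 each, +1 to first 3
Round 3: Dunmere=8 Elkhorn=10 Ironridge=10 Juniper=7 → close Ironridge (overflow 5)
  10÷3 = 3 each, +1 to first 1
Round 4: Dunmere=12 Elkhorn=13 Juniper=10 → close Elkhorn (overflow 2)
  13÷2 = 6 each, +1 to first 1
Round 5: Dunmere=19 Juniper=16 → close Dunmere (overflow 6)
  19÷1 = 19 each, +1 to first 0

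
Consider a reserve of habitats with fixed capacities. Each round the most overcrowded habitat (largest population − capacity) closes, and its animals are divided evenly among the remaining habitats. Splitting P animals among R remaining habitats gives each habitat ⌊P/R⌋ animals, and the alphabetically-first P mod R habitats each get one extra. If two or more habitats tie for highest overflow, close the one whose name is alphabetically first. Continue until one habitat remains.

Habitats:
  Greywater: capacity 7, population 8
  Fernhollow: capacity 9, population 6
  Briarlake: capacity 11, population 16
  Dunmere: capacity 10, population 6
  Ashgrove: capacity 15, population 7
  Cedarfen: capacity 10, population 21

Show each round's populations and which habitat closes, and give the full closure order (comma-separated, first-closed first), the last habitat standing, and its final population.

Round 1: Ashgrove=7 Briarlake=16 Cedarfen=21 Dunmere=6 Fernhollow=6 Greywater=8 → close Cedarfen (overflow 11)
  21÷5 = 4 each, +1 to first 1
Round 2: Ashgrove=12 Briarlake=20 Dunmere=10 Fernhollow=10 Greywater=12 → close Briarlake (overflow 9)
  20÷4 = 5 each, +1 to first 0
Round 3: Ashgrove=17 Dunmere=15 Fernhollow=15 Greywater=17 → close Greywater (overflow 10)
  17÷3 = 5 each, +1 to first 2
Round 4: Ashgrove=23 Dunmere=21 Fernhollow=20 → close Dunmere (overflow 11)
  21÷2 = 10 each, +1 to first 1
Round 5: Ashgrove=34 Fernhollow=30 → close Fernhollow (overflow 21)
  30÷1 = 30 each, +1 to first 0

Closure order: Cedarfen, Briarlake, Greywater, Dunmere, Fernhollow
Last habitat: Ashgrove with 64 animals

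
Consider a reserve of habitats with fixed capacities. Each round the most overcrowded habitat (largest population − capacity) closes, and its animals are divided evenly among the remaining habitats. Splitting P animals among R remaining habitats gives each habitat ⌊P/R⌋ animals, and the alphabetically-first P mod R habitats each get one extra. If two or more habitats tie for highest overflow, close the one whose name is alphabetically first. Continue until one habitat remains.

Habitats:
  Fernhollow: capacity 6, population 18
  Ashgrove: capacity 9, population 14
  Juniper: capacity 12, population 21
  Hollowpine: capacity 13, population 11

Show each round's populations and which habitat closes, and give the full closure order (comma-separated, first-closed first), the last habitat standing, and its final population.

Round 1: Ashgrove=14 Fernhollow=18 Hollowpine=11 Juniper=21 → close Fernhollow (overflow 12)
  18÷3 = 6 each, +1 to first 0
Round 2: Ashgrove=20 Hollowpine=17 Juniper=27 → close Juniper (overflow 15)
  27÷2 = 13 each, +1 to first 1
Round 3: Ashgrove=34 Hollowpine=30 → close Ashgrove (overflow 25)
  34÷1 = 34 each, +1 to first 0

Closure order: Fernhollow, Juniper, Ashgrove
Last habitat: Hollowpine with 64 animals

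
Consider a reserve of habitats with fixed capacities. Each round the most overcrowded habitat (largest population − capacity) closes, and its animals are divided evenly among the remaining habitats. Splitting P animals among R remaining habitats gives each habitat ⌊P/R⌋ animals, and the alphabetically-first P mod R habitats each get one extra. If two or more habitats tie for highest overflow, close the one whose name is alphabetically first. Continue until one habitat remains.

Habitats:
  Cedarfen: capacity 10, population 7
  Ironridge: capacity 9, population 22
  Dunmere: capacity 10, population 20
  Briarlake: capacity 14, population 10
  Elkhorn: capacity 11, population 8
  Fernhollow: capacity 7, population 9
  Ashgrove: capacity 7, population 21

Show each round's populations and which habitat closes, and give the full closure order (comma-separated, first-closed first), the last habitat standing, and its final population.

Round 1: Ashgrove=21 Briarlake=10 Cedarfen=7 Dunmere=20 Elkhorn=8 Fernhollow=9 Ironridge=22 → close Ashgrove (overflow 14)
  21÷6 = 3 each, +1 to first 3
Round 2: Briarlake=14 Cedarfen=11 Dunmere=24 Elkhorn=11 Fernhollow=12 Ironridge=25 → close Ironridge (overflow 16)
  25÷5 = 5 each, +1 to first 0
Round 3: Briarlake=19 Cedarfen=16 Dunmere=29 Elkhorn=16 Fernhollow=17 → close Dunmere (overflow 19)
  29÷4 = 7 each, +1 to first 1
Round 4: Briarlake=27 Cedarfen=23 Elkhorn=23 Fernhollow=24 → close Fernhollow (overflow 17)
  24÷3 = 8 each, +1 to first 0
Round 5: Briarlake=35 Cedarfen=31 Elkhorn=31 → close Briarlake (overflow 21)
  35÷2 = 17 each, +1 to first 1
Round 6: Cedarfen=49 Elkhorn=48 → close Cedarfen (overflow 39)
  49÷1 = 49 each, +1 to first 0

Closure order: Ashgrove, Ironridge, Dunmere, Fernhollow, Briarlake, Cedarfen
Last habitat: Elkhorn with 97 animals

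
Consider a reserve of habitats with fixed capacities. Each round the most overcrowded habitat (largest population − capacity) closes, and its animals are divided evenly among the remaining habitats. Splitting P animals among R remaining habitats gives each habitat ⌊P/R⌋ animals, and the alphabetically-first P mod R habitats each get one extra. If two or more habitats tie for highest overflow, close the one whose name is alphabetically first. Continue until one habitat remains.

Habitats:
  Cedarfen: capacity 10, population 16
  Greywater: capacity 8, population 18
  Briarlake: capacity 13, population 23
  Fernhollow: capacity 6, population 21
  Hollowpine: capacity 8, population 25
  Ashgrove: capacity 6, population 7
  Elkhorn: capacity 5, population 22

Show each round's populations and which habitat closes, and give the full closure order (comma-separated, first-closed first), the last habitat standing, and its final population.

Closure order: Elkhorn, Hollowpine, Fernhollow, Briarlake, Greywater, Cedarfen
Last habitat: Ashgrove with 132 animals

Round 1: Ashgrove=7 Briarlake=23 Cedarfen=16 Elkhorn=22 Fernhollow=21 Greywater=18 Hollowpine=25 → close Elkhorn (overflow 17)
  22÷6 = 3 each, +1 to first 4
Round 2: Ashgrove=11 Briarlake=27 Cedarfen=20 Fernhollow=25 Greywater=21 Hollowpine=28 → close Hollowpine (overflow 20)
  28÷5 = 5 each, +1 to first 3
Round 3: Ashgrove=17 Briarlake=33 Cedarfen=26 Fernhollow=30 Greywater=26 → close Fernhollow (overflow 24)
  30÷4 = 7 each, +1 to first 2
Round 4: Ashgrove=25 Briarlake=41 Cedarfen=33 Greywater=33 → close Briarlake (overflow 28)
  41÷3 = 13 each, +1 to first 2
Round 5: Ashgrove=39 Cedarfen=47 Greywater=46 → close Greywater (overflow 38)
  46÷2 = 23 each, +1 to first 0
Round 6: Ashgrove=62 Cedarfen=70 → close Cedarfen (overflow 60)
  70÷1 = 70 each, +1 to first 0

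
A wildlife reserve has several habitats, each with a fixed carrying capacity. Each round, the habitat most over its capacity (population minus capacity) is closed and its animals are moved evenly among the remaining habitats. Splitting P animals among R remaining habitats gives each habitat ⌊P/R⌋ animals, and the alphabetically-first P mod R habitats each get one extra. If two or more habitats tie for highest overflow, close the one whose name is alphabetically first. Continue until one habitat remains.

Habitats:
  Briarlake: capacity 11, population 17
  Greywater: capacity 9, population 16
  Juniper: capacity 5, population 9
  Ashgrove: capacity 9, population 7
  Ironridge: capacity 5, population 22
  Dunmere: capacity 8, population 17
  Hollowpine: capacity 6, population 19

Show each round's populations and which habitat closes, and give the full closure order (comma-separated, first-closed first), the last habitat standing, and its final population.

Round 1: Ashgrove=7 Briarlake=17 Dunmere=17 Greywater=16 Hollowpine=19 Ironridge=22 Juniper=9 → close Ironridge (overflow 17)
  22÷6 = 3 each, +1 to first 4
Round 2: Ashgrove=11 Briarlake=21 Dunmere=21 Greywater=20 Hollowpine=22 Juniper=12 → close Hollowpine (overflow 16)
  22÷5 = 4 each, +1 to first 2
Round 3: Ashgrove=16 Briarlake=26 Dunmere=25 Greywater=24 Juniper=16 → close Dunmere (overflow 17)
  25÷4 = 6 each, +1 to first 1
Round 4: Ashgrove=23 Briarlake=32 Greywater=30 Juniper=22 → close Briarlake (overflow 21)
  32÷3 = 10 each, +1 to first 2
Round 5: Ashgrove=34 Greywater=41 Juniper=32 → close Greywater (overflow 32)
  41÷2 = 20 each, +1 to first 1
Round 6: Ashgrove=55 Juniper=52 → close Juniper (overflow 47)
  52÷1 = 52 each, +1 to first 0

Closure order: Ironridge, Hollowpine, Dunmere, Briarlake, Greywater, Juniper
Last habitat: Ashgrove with 107 animals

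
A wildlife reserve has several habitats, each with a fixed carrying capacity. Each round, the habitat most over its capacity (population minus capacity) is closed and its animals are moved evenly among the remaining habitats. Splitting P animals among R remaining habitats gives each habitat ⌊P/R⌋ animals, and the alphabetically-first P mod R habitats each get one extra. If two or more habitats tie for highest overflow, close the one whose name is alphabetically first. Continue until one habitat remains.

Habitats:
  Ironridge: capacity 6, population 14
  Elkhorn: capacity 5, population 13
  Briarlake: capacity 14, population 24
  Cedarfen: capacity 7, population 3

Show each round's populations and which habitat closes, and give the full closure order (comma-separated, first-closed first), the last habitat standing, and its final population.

Round 1: Briarlake=24 Cedarfen=3 Elkhorn=13 Ironridge=14 → close Briarlake (overflow 10)
  24÷3 = 8 each, +1 to first 0
Round 2: Cedarfen=11 Elkhorn=21 Ironridge=22 → close Elkhorn (overflow 16)
  21÷2 = 10 each, +1 to first 1
Round 3: Cedarfen=22 Ironridge=32 → close Ironridge (overflow 26)
  32÷1 = 32 each, +1 to first 0

Closure order: Briarlake, Elkhorn, Ironridge
Last habitat: Cedarfen with 54 animals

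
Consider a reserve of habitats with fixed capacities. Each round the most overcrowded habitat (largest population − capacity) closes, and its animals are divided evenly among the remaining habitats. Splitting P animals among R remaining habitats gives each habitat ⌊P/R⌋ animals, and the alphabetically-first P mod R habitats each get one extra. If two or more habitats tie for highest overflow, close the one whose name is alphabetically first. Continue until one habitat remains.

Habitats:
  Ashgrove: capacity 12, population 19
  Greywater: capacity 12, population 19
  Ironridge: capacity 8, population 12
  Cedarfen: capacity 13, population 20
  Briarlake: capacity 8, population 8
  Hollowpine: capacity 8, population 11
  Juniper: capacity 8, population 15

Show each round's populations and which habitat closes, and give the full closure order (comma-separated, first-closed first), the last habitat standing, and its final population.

Round 1: Ashgrove=19 Briarlake=8 Cedarfen=20 Greywater=19 Hollowpine=11 Ironridge=12 Juniper=15 → close Ashgrove (overflow 7)
  19÷6 = 3 each, +1 to first 1
Round 2: Briarlake=12 Cedarfen=23 Greywater=22 Hollowpine=14 Ironridge=15 Juniper=18 → close Cedarfen (overflow 10)
  23÷5 = 4 each, +1 to first 3
Round 3: Briarlake=17 Greywater=27 Hollowpine=19 Ironridge=19 Juniper=22 → close Greywater (overflow 15)
  27÷4 = 6 each, +1 to first 3
Round 4: Briarlake=24 Hollowpine=26 Ironridge=26 Juniper=28 → close Juniper (overflow 20)
  28÷3 = 9 each, +1 to first 1
Round 5: Briarlake=34 Hollowpine=35 Ironridge=35 → close Hollowpine (overflow 27)
  35÷2 = 17 each, +1 to first 1
Round 6: Briarlake=52 Ironridge=52 → close Briarlake (overflow 44)
  52÷1 = 52 each, +1 to first 0

Closure order: Ashgrove, Cedarfen, Greywater, Juniper, Hollowpine, Briarlake
Last habitat: Ironridge with 104 animals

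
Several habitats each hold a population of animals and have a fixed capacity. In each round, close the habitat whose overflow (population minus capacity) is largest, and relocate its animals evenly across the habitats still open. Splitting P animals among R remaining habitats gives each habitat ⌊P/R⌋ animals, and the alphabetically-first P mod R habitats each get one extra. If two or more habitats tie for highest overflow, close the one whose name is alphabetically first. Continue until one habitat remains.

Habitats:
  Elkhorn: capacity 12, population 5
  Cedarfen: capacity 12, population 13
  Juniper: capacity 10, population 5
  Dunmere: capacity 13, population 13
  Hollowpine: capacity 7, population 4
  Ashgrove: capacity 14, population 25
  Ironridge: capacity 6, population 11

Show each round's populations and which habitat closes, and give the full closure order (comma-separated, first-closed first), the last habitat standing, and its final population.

Round 1: Ashgrove=25 Cedarfen=13 Dunmere=13 Elkhorn=5 Hollowpine=4 Ironridge=11 Juniper=5 → close Ashgrove (overflow 11)
  25÷6 = 4 each, +1 to first 1
Round 2: Cedarfen=18 Dunmere=17 Elkhorn=9 Hollowpine=8 Ironridge=15 Juniper=9 → close Ironridge (overflow 9)
  15÷5 = 3 each, +1 to first 0
Round 3: Cedarfen=21 Dunmere=20 Elkhorn=12 Hollowpine=11 Juniper=12 → close Cedarfen (overflow 9)
  21÷4 = 5 each, +1 to first 1
Round 4: Dunmere=26 Elkhorn=17 Hollowpine=16 Juniper=17 → close Dunmere (overflow 13)
  26÷3 = 8 each, +1 to first 2
Round 5: Elkhorn=26 Hollowpine=25 Juniper=25 → close Hollowpine (overflow 18)
  25÷2 = 12 each, +1 to first 1
Round 6: Elkhorn=39 Juniper=37 → close Elkhorn (overflow 27)
  39÷1 = 39 each, +1 to first 0

Closure order: Ashgrove, Ironridge, Cedarfen, Dunmere, Hollowpine, Elkhorn
Last habitat: Juniper with 76 animals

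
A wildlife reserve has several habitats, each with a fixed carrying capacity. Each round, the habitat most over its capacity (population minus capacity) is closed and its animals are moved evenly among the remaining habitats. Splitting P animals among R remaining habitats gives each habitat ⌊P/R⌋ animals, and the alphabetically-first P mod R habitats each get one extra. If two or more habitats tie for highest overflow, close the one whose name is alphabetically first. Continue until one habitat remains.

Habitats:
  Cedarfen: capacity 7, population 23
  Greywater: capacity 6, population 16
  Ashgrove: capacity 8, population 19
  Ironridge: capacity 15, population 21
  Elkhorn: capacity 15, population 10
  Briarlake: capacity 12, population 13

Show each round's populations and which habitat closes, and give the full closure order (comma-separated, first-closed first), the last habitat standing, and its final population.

Closure order: Cedarfen, Ashgrove, Greywater, Ironridge, Briarlake
Last habitat: Elkhorn with 102 animals

Round 1: Ashgrove=19 Briarlake=13 Cedarfen=23 Elkhorn=10 Greywater=16 Ironridge=21 → close Cedarfen (overflow 16)
  23÷5 = 4 each, +1 to first 3
Round 2: Ashgrove=24 Briarlake=18 Elkhorn=15 Greywater=20 Ironridge=25 → close Ashgrove (overflow 16)
  24÷4 = 6 each, +1 to first 0
Round 3: Briarlake=24 Elkhorn=21 Greywater=26 Ironridge=31 → close Greywater (overflow 20)
  26÷3 = 8 each, +1 to first 2
Round 4: Briarlake=33 Elkhorn=30 Ironridge=39 → close Ironridge (overflow 24)
  39÷2 = 19 each, +1 to first 1
Round 5: Briarlake=53 Elkhorn=49 → close Briarlake (overflow 41)
  53÷1 = 53 each, +1 to first 0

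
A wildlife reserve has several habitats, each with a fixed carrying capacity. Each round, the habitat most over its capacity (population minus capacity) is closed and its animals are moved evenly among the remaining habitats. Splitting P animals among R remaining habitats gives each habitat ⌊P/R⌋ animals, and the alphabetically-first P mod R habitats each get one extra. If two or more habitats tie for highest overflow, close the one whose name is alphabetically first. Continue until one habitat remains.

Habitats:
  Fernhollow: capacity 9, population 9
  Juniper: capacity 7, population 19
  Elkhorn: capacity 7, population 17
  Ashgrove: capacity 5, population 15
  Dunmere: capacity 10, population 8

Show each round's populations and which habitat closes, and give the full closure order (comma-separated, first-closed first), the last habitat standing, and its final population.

Closure order: Juniper, Ashgrove, Elkhorn, Dunmere
Last habitat: Fernhollow with 68 animals

Round 1: Ashgrove=15 Dunmere=8 Elkhorn=17 Fernhollow=9 Juniper=19 → close Juniper (overflow 12)
  19÷4 = 4 each, +1 to first 3
Round 2: Ashgrove=20 Dunmere=13 Elkhorn=22 Fernhollow=13 → close Ashgrove (overflow 15)
  20÷3 = 6 each, +1 to first 2
Round 3: Dunmere=20 Elkhorn=29 Fernhollow=19 → close Elkhorn (overflow 22)
  29÷2 = 14 each, +1 to first 1
Round 4: Dunmere=35 Fernhollow=33 → close Dunmere (overflow 25)
  35÷1 = 35 each, +1 to first 0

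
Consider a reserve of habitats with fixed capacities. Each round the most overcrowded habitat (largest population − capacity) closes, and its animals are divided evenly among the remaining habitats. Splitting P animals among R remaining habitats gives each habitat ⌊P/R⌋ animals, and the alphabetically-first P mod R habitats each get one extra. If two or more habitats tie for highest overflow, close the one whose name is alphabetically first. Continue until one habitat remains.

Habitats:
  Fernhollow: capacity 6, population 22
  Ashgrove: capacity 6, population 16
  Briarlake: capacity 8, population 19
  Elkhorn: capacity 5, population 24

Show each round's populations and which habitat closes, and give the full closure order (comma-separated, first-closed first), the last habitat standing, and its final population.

Closure order: Elkhorn, Fernhollow, Briarlake
Last habitat: Ashgrove with 81 animals

Round 1: Ashgrove=16 Briarlake=19 Elkhorn=24 Fernhollow=22 → close Elkhorn (overflow 19)
  24÷3 = 8 each, +1 to first 0
Round 2: Ashgrove=24 Briarlake=27 Fernhollow=30 → close Fernhollow (overflow 24)
  30÷2 = 15 each, +1 to first 0
Round 3: Ashgrove=39 Briarlake=42 → close Briarlake (overflow 34)
  42÷1 = 42 each, +1 to first 0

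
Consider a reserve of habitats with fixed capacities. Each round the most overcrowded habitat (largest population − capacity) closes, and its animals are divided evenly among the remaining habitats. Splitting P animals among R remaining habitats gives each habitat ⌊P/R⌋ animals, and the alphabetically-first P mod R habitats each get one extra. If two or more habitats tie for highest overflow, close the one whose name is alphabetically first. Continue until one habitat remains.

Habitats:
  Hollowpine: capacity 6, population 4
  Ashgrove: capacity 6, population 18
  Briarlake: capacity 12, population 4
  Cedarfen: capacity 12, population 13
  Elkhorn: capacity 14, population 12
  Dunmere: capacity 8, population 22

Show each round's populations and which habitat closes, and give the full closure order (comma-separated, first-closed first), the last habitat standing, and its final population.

Round 1: Ashgrove=18 Briarlake=4 Cedarfen=13 Dunmere=22 Elkhorn=12 Hollowpine=4 → close Dunmere (overflow 14)
  22÷5 = 4 each, +1 to first 2
Round 2: Ashgrove=23 Briarlake=9 Cedarfen=17 Elkhorn=16 Hollowpine=8 → close Ashgrove (overflow 17)
  23÷4 = 5 each, +1 to first 3
Round 3: Briarlake=15 Cedarfen=23 Elkhorn=22 Hollowpine=13 → close Cedarfen (overflow 11)
  23÷3 = 7 each, +1 to first 2
Round 4: Briarlake=23 Elkhorn=30 Hollowpine=20 → close Elkhorn (overflow 16)
  30÷2 = 15 each, +1 to first 0
Round 5: Briarlake=38 Hollowpine=35 → close Hollowpine (overflow 29)
  35÷1 = 35 each, +1 to first 0

Closure order: Dunmere, Ashgrove, Cedarfen, Elkhorn, Hollowpine
Last habitat: Briarlake with 73 animals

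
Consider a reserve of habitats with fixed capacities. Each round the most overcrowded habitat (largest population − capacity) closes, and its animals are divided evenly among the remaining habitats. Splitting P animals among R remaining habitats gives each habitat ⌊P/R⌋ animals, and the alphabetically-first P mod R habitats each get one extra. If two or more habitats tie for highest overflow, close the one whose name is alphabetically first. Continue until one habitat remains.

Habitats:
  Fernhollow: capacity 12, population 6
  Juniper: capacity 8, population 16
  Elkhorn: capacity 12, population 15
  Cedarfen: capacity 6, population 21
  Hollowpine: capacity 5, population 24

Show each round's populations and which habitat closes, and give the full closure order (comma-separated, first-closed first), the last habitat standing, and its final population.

Round 1: Cedarfen=21 Elkhorn=15 Fernhollow=6 Hollowpine=24 Juniper=16 → close Hollowpine (overflow 19)
  24÷4 = 6 each, +1 to first 0
Round 2: Cedarfen=27 Elkhorn=21 Fernhollow=12 Juniper=22 → close Cedarfen (overflow 21)
  27÷3 = 9 each, +1 to first 0
Round 3: Elkhorn=30 Fernhollow=21 Juniper=31 → close Juniper (overflow 23)
  31÷2 = 15 each, +1 to first 1
Round 4: Elkhorn=46 Fernhollow=36 → close Elkhorn (overflow 34)
  46÷1 = 46 each, +1 to first 0

Closure order: Hollowpine, Cedarfen, Juniper, Elkhorn
Last habitat: Fernhollow with 82 animals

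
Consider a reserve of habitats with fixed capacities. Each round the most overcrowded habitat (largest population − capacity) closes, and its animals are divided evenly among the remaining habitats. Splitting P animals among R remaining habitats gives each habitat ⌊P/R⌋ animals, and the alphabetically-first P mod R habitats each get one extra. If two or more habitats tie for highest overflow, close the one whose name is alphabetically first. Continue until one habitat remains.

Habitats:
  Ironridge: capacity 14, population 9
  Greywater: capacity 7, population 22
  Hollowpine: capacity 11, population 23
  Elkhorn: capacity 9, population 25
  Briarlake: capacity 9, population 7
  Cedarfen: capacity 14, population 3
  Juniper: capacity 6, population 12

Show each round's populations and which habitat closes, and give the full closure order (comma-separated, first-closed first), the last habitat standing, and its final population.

Closure order: Elkhorn, Greywater, Hollowpine, Juniper, Briarlake, Ironridge
Last habitat: Cedarfen with 101 animals

Round 1: Briarlake=7 Cedarfen=3 Elkhorn=25 Greywater=22 Hollowpine=23 Ironridge=9 Juniper=12 → close Elkhorn (overflow 16)
  25÷6 = 4 each, +1 to first 1
Round 2: Briarlake=12 Cedarfen=7 Greywater=26 Hollowpine=27 Ironridge=13 Juniper=16 → close Greywater (overflow 19)
  26÷5 = 5 each, +1 to first 1
Round 3: Briarlake=18 Cedarfen=12 Hollowpine=32 Ironridge=18 Juniper=21 → close Hollowpine (overflow 21)
  32÷4 = 8 each, +1 to first 0
Round 4: Briarlake=26 Cedarfen=20 Ironridge=26 Juniper=29 → close Juniper (overflow 23)
  29÷3 = 9 each, +1 to first 2
Round 5: Briarlake=36 Cedarfen=30 Ironridge=35 → close Briarlake (overflow 27)
  36÷2 = 18 each, +1 to first 0
Round 6: Cedarfen=48 Ironridge=53 → close Ironridge (overflow 39)
  53÷1 = 53 each, +1 to first 0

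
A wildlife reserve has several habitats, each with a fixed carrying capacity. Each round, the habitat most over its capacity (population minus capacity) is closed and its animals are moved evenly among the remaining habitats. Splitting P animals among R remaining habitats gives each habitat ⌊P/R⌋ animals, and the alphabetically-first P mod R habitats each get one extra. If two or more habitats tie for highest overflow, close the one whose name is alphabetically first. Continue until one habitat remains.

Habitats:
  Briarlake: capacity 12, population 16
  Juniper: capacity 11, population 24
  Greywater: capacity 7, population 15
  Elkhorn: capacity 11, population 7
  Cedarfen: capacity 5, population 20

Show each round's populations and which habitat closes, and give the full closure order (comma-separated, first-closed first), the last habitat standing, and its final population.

Closure order: Cedarfen, Juniper, Greywater, Briarlake
Last habitat: Elkhorn with 82 animals

Round 1: Briarlake=16 Cedarfen=20 Elkhorn=7 Greywater=15 Juniper=24 → close Cedarfen (overflow 15)
  20÷4 = 5 each, +1 to first 0
Round 2: Briarlake=21 Elkhorn=12 Greywater=20 Juniper=29 → close Juniper (overflow 18)
  29÷3 = 9 each, +1 to first 2
Round 3: Briarlake=31 Elkhorn=22 Greywater=29 → close Greywater (overflow 22)
  29÷2 = 14 each, +1 to first 1
Round 4: Briarlake=46 Elkhorn=36 → close Briarlake (overflow 34)
  46÷1 = 46 each, +1 to first 0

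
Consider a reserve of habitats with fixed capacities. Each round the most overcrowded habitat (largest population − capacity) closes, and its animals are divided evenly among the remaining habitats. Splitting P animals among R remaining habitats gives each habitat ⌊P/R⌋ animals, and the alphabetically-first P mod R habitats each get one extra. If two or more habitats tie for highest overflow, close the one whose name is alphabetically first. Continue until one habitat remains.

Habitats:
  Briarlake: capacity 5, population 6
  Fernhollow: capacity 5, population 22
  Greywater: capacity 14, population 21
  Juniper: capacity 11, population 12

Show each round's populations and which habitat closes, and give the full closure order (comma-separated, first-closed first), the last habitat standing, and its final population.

Closure order: Fernhollow, Greywater, Briarlake
Last habitat: Juniper with 61 animals

Round 1: Briarlake=6 Fernhollow=22 Greywater=21 Juniper=12 → close Fernhollow (overflow 17)
  22÷3 = 7 each, +1 to first 1
Round 2: Briarlake=14 Greywater=28 Juniper=19 → close Greywater (overflow 14)
  28÷2 = 14 each, +1 to first 0
Round 3: Briarlake=28 Juniper=33 → close Briarlake (overflow 23)
  28÷1 = 28 each, +1 to first 0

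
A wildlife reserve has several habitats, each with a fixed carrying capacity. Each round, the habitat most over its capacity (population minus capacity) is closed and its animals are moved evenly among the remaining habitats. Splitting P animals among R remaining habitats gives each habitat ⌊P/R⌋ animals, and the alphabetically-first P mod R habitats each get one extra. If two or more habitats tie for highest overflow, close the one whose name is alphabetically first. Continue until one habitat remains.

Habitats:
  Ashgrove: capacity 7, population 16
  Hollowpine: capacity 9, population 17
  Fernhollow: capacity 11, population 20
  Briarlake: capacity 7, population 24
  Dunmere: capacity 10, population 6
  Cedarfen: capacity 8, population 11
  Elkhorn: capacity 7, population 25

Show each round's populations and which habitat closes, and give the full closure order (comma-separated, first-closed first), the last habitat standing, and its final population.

Round 1: Ashgrove=16 Briarlake=24 Cedarfen=11 Dunmere=6 Elkhorn=25 Fernhollow=20 Hollowpine=17 → close Elkhorn (overflow 18)
  25÷6 = 4 each, +1 to first 1
Round 2: Ashgrove=21 Briarlake=28 Cedarfen=15 Dunmere=10 Fernhollow=24 Hollowpine=21 → close Briarlake (overflow 21)
  28÷5 = 5 each, +1 to first 3
Round 3: Ashgrove=27 Cedarfen=21 Dunmere=16 Fernhollow=29 Hollowpine=26 → close Ashgrove (overflow 20)
  27÷4 = 6 each, +1 to first 3
Round 4: Cedarfen=28 Dunmere=23 Fernhollow=36 Hollowpine=32 → close Fernhollow (overflow 25)
  36÷3 = 12 each, +1 to first 0
Round 5: Cedarfen=40 Dunmere=35 Hollowpine=44 → close Hollowpine (overflow 35)
  44÷2 = 22 each, +1 to first 0
Round 6: Cedarfen=62 Dunmere=57 → close Cedarfen (overflow 54)
  62÷1 = 62 each, +1 to first 0

Closure order: Elkhorn, Briarlake, Ashgrove, Fernhollow, Hollowpine, Cedarfen
Last habitat: Dunmere with 119 animals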